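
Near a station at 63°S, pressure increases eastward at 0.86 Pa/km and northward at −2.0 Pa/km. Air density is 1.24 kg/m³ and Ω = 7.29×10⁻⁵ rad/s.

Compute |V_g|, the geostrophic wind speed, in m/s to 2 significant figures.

14 m/s

Coriolis parameter at 63°S:
f = 2Ω sin φ = 2 × 7.29×10⁻⁵ × sin 63° = 1.30×10⁻⁴ s⁻¹
In the Southern Hemisphere f is negative: f = −1.30×10⁻⁴ s⁻¹.
Component geostrophic relations (x east, y north):
u_g = −(1/(fρ)) ∂P/∂y,  v_g = (1/(fρ)) ∂P/∂x
u_g = −(−2.0×10⁻³)/(−1.30×10⁻⁴ × 1.24) = −12.4 m/s;  v_g = (0.86×10⁻³)/(−1.30×10⁻⁴ × 1.24) = −5.34 m/s
|V_g| = √(u_g² + v_g²) = 13.5 m/s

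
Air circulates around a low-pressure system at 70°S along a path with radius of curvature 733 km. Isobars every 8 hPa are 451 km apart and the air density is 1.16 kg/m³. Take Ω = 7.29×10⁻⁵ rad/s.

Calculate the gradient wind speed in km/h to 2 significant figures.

36 km/h

Coriolis parameter at 70°S:
f = 2Ω sin φ = 2 × 7.29×10⁻⁵ × sin 70° = 1.37×10⁻⁴ s⁻¹
Pressure gradient: |∂P/∂n| = 800 Pa / 451000 m = 1.77×10⁻³ Pa/m
Geostrophic speed: V_g = |∂P/∂n|/(fρ) = 1.77×10⁻³/(1.37×10⁻⁴ × 1.16) = 11.2 m/s
Around a low, centrifugal force acts outward with Coriolis, so pressure-gradient force balances both:
(1/ρ)|∂P/∂n| = fV + V²/R  →  V² + fR·V − fR·V_g = 0
With fR = 1.37×10⁻⁴ × 733×10³ m = 100 m/s:
V = [−fR + √((fR)² + 4 fR V_g)]/2 = [−100 + √(100² + 4×100×11.2)]/2 = 10.1 m/s
Subgeostrophic (V < V_g = 11.2 m/s), as expected around a low.
Converting: 10.1 m/s × 3.6 = 36 km/h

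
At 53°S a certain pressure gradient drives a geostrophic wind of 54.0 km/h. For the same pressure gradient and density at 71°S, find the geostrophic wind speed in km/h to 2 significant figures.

With the same pressure gradient and density, V_g ∝ 1/f ∝ 1/sin φ.
V₂ = V₁ · sin φ₁ / sin φ₂ = 54.0 × sin 53° / sin 71°
V₂ = 54.0 × 0.7986/0.9455 = 46 km/h

46 km/h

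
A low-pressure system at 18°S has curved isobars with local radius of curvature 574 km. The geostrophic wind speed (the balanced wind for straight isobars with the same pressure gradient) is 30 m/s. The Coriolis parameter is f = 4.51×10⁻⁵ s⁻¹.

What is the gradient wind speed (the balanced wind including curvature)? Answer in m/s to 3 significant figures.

17.8 m/s

Around a low, centrifugal force acts outward with Coriolis, so pressure-gradient force balances both:
(1/ρ)|∂P/∂n| = fV + V²/R  →  V² + fR·V − fR·V_g = 0
With fR = 4.51×10⁻⁵ × 574×10³ m = 25.9 m/s:
V = [−fR + √((fR)² + 4 fR V_g)]/2 = [−25.9 + √(25.9² + 4×25.9×30)]/2 = 17.8 m/s
Subgeostrophic (V < V_g = 30 m/s), as expected around a low.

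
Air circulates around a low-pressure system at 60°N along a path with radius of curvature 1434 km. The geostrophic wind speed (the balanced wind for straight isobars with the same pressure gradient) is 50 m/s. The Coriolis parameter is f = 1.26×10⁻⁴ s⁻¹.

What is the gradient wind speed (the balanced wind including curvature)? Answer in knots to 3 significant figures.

79.3 knots

Around a low, centrifugal force acts outward with Coriolis, so pressure-gradient force balances both:
(1/ρ)|∂P/∂n| = fV + V²/R  →  V² + fR·V − fR·V_g = 0
With fR = 1.26×10⁻⁴ × 1434×10³ m = 181 m/s:
V = [−fR + √((fR)² + 4 fR V_g)]/2 = [−181 + √(181² + 4×181×50)]/2 = 40.8 m/s
Subgeostrophic (V < V_g = 50 m/s), as expected around a low.
Converting: 40.8 m/s × 1.944 = 79.3 knots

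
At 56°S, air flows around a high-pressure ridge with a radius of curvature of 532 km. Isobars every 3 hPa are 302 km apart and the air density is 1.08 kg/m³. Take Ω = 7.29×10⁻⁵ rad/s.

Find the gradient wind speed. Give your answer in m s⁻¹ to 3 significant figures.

8.82 m s⁻¹

Coriolis parameter at 56°S:
f = 2Ω sin φ = 2 × 7.29×10⁻⁵ × sin 56° = 1.21×10⁻⁴ s⁻¹
Pressure gradient: |∂P/∂n| = 300 Pa / 302000 m = 9.93×10⁻⁴ Pa/m
Geostrophic speed: V_g = |∂P/∂n|/(fρ) = 9.93×10⁻⁴/(1.21×10⁻⁴ × 1.08) = 7.61 m/s
Around a high, pressure-gradient force acts outward with centrifugal, so Coriolis balances both:
fV = (1/ρ)|∂P/∂n| + V²/R  →  V² − fR·V + fR·V_g = 0
With fR = 1.21×10⁻⁴ × 532×10³ m = 64.3 m/s:
V = [fR − √((fR)² − 4 fR V_g)]/2 = [64.3 − √(64.3² − 4×64.3×7.61)]/2 = 8.82 m/s
Supergeostrophic (V > V_g = 7.61 m/s), as expected around a high.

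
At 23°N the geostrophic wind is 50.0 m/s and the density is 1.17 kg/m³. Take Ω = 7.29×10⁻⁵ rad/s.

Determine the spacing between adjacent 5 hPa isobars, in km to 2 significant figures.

Coriolis parameter at 23°N:
f = 2Ω sin φ = 2 × 7.29×10⁻⁵ × sin 23° = 5.70×10⁻⁵ s⁻¹
Geostrophic balance rearranged: |∂P/∂n| = f ρ V_g
|∂P/∂n| = 5.70×10⁻⁵ × 1.17 × 50.0 = 3.33×10⁻³ Pa/m
Isobar spacing: Δn = ΔP/|∂P/∂n| = 500 Pa / 3.33×10⁻³ Pa/m = 150030 m ≈ 150 km

150 km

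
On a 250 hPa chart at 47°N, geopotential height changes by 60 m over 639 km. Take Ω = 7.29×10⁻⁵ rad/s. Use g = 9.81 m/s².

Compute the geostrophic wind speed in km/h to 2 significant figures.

31 km/h

Coriolis parameter at 47°N:
f = 2Ω sin φ = 2 × 7.29×10⁻⁵ × sin 47° = 1.07×10⁻⁴ s⁻¹
Height gradient: |∂Z/∂n| = 60 m / 639000 m = 9.39×10⁻⁵
On a pressure surface, geostrophic balance gives V_g = (g/f)|∂Z/∂n|:
V_g = 9.81 × 9.39×10⁻⁵ / 1.07×10⁻⁴ = 8.64 m/s
Converting: 8.64 m/s × 3.6 = 31 km/h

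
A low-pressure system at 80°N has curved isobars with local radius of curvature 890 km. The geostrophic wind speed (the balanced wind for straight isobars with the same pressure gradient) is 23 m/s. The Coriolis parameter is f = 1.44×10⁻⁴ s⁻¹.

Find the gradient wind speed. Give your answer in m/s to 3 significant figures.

Around a low, centrifugal force acts outward with Coriolis, so pressure-gradient force balances both:
(1/ρ)|∂P/∂n| = fV + V²/R  →  V² + fR·V − fR·V_g = 0
With fR = 1.44×10⁻⁴ × 890×10³ m = 128 m/s:
V = [−fR + √((fR)² + 4 fR V_g)]/2 = [−128 + √(128² + 4×128×23)]/2 = 19.9 m/s
Subgeostrophic (V < V_g = 23 m/s), as expected around a low.

19.9 m/s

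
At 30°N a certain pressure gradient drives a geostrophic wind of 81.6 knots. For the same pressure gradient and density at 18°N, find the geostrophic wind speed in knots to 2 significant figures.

With the same pressure gradient and density, V_g ∝ 1/f ∝ 1/sin φ.
V₂ = V₁ · sin φ₁ / sin φ₂ = 81.6 × sin 30° / sin 18°
V₂ = 81.6 × 0.5000/0.3090 = 130 knots

130 knots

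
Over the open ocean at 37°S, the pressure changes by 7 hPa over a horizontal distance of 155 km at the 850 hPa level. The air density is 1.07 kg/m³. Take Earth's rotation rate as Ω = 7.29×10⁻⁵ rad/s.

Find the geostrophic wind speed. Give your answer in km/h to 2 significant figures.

170 km/h

Coriolis parameter at 37°S:
f = 2Ω sin φ = 2 × 7.29×10⁻⁵ × sin 37° = 8.77×10⁻⁵ s⁻¹
Pressure gradient: |∂P/∂n| = 700 Pa / 155000 m = 4.52×10⁻³ Pa/m
Geostrophic balance (pressure-gradient force = Coriolis force):
V_g = (1/(fρ)) |∂P/∂n| = 4.52×10⁻³ / (8.77×10⁻⁵ × 1.07) = 48.1 m/s
Converting: 48.1 m/s × 3.6 = 170 km/h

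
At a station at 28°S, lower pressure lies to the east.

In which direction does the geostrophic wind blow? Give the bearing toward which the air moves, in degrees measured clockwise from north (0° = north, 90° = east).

000°

The pressure-gradient force points toward the east (bearing 090°).
Geostrophic balance: in the Southern Hemisphere the Coriolis force deflects motion to the left, so the geostrophic wind blows 90° to the left of the pressure-gradient force (low pressure on the right).
Rotating 090° by 90° counterclockwise gives 000° — the wind blows toward the north.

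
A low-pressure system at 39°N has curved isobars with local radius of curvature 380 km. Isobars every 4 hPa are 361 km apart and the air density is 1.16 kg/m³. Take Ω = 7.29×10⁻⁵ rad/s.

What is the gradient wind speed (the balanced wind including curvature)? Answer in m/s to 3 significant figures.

Coriolis parameter at 39°N:
f = 2Ω sin φ = 2 × 7.29×10⁻⁵ × sin 39° = 9.18×10⁻⁵ s⁻¹
Pressure gradient: |∂P/∂n| = 400 Pa / 361000 m = 1.11×10⁻³ Pa/m
Geostrophic speed: V_g = |∂P/∂n|/(fρ) = 1.11×10⁻³/(9.18×10⁻⁵ × 1.16) = 10.4 m/s
Around a low, centrifugal force acts outward with Coriolis, so pressure-gradient force balances both:
(1/ρ)|∂P/∂n| = fV + V²/R  →  V² + fR·V − fR·V_g = 0
With fR = 9.18×10⁻⁵ × 380×10³ m = 34.9 m/s:
V = [−fR + √((fR)² + 4 fR V_g)]/2 = [−34.9 + √(34.9² + 4×34.9×10.4)]/2 = 8.39 m/s
Subgeostrophic (V < V_g = 10.4 m/s), as expected around a low.

8.39 m/s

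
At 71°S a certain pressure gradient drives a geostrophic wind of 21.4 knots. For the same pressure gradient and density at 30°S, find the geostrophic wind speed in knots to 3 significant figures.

40.5 knots

With the same pressure gradient and density, V_g ∝ 1/f ∝ 1/sin φ.
V₂ = V₁ · sin φ₁ / sin φ₂ = 21.4 × sin 71° / sin 30°
V₂ = 21.4 × 0.9455/0.5000 = 40.5 knots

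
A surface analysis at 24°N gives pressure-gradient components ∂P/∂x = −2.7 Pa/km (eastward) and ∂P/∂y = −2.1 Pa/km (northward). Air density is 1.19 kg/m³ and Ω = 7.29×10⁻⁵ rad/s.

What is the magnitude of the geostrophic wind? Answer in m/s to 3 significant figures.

Coriolis parameter at 24°N:
f = 2Ω sin φ = 2 × 7.29×10⁻⁵ × sin 24° = 5.93×10⁻⁵ s⁻¹
Component geostrophic relations (x east, y north):
u_g = −(1/(fρ)) ∂P/∂y,  v_g = (1/(fρ)) ∂P/∂x
u_g = −(−2.1×10⁻³)/(5.93×10⁻⁵ × 1.19) = 29.8 m/s;  v_g = (−2.7×10⁻³)/(5.93×10⁻⁵ × 1.19) = −38.3 m/s
|V_g| = √(u_g² + v_g²) = 48.5 m/s

48.5 m/s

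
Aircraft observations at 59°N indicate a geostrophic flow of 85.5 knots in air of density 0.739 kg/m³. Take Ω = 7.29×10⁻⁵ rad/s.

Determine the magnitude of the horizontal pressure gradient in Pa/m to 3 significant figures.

4.06×10⁻³ Pa/m

Coriolis parameter at 59°N:
f = 2Ω sin φ = 2 × 7.29×10⁻⁵ × sin 59° = 1.25×10⁻⁴ s⁻¹
Wind speed in SI: 85.5 knots = 44.0 m/s
Geostrophic balance rearranged: |∂P/∂n| = f ρ V_g
|∂P/∂n| = 1.25×10⁻⁴ × 0.739 × 44.0 = 4.06×10⁻³ Pa/m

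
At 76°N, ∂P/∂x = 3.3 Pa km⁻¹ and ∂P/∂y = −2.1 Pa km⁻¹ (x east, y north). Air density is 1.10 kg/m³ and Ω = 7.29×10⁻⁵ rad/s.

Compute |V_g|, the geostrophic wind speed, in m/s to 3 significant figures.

Coriolis parameter at 76°N:
f = 2Ω sin φ = 2 × 7.29×10⁻⁵ × sin 76° = 1.41×10⁻⁴ s⁻¹
Component geostrophic relations (x east, y north):
u_g = −(1/(fρ)) ∂P/∂y,  v_g = (1/(fρ)) ∂P/∂x
u_g = −(−2.1×10⁻³)/(1.41×10⁻⁴ × 1.10) = 13.5 m/s;  v_g = (3.3×10⁻³)/(1.41×10⁻⁴ × 1.10) = 21.2 m/s
|V_g| = √(u_g² + v_g²) = 25.1 m/s

25.1 m/s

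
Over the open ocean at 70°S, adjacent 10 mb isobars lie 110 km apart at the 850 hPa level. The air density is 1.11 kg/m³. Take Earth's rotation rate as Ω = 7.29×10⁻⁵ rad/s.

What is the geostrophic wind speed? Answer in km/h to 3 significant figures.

215 km/h

Coriolis parameter at 70°S:
f = 2Ω sin φ = 2 × 7.29×10⁻⁵ × sin 70° = 1.37×10⁻⁴ s⁻¹
Pressure gradient: |∂P/∂n| = 1000 Pa / 110000 m = 9.09×10⁻³ Pa/m
Geostrophic balance (pressure-gradient force = Coriolis force):
V_g = (1/(fρ)) |∂P/∂n| = 9.09×10⁻³ / (1.37×10⁻⁴ × 1.11) = 59.8 m/s
Converting: 59.8 m/s × 3.6 = 215 km/h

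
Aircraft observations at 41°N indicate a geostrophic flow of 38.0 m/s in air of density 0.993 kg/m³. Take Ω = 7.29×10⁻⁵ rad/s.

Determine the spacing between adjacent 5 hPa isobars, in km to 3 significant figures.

Coriolis parameter at 41°N:
f = 2Ω sin φ = 2 × 7.29×10⁻⁵ × sin 41° = 9.57×10⁻⁵ s⁻¹
Geostrophic balance rearranged: |∂P/∂n| = f ρ V_g
|∂P/∂n| = 9.57×10⁻⁵ × 0.993 × 38.0 = 3.61×10⁻³ Pa/m
Isobar spacing: Δn = ΔP/|∂P/∂n| = 500 Pa / 3.61×10⁻³ Pa/m = 138528 m ≈ 139 km

139 km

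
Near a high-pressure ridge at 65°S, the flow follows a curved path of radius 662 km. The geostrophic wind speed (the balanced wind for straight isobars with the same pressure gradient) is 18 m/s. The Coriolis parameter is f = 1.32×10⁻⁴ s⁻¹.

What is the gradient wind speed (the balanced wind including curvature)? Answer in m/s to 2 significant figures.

25 m/s

Around a high, pressure-gradient force acts outward with centrifugal, so Coriolis balances both:
fV = (1/ρ)|∂P/∂n| + V²/R  →  V² − fR·V + fR·V_g = 0
With fR = 1.32×10⁻⁴ × 662×10³ m = 87.4 m/s:
V = [fR − √((fR)² − 4 fR V_g)]/2 = [87.4 − √(87.4² − 4×87.4×18)]/2 = 25.4 m/s
Supergeostrophic (V > V_g = 18 m/s), as expected around a high.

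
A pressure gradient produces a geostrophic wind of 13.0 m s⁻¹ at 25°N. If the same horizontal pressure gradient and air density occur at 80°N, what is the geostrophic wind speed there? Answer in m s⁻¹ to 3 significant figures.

With the same pressure gradient and density, V_g ∝ 1/f ∝ 1/sin φ.
V₂ = V₁ · sin φ₁ / sin φ₂ = 13.0 × sin 25° / sin 80°
V₂ = 13.0 × 0.4226/0.9848 = 5.58 m s⁻¹

5.58 m s⁻¹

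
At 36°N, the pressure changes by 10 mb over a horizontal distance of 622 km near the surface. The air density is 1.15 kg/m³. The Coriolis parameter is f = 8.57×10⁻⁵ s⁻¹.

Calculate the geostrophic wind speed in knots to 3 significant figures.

31.7 knots

Pressure gradient: |∂P/∂n| = 1000 Pa / 622000 m = 1.61×10⁻³ Pa/m
Geostrophic balance (pressure-gradient force = Coriolis force):
V_g = (1/(fρ)) |∂P/∂n| = 1.61×10⁻³ / (8.57×10⁻⁵ × 1.15) = 16.3 m/s
Converting: 16.3 m/s × 1.944 = 31.7 knots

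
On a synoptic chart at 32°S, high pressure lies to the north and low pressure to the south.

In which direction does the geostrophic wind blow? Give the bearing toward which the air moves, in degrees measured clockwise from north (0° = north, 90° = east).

090°

The pressure-gradient force points toward the south (bearing 180°).
Geostrophic balance: in the Southern Hemisphere the Coriolis force deflects motion to the left, so the geostrophic wind blows 90° to the left of the pressure-gradient force (low pressure on the right).
Rotating 180° by 90° counterclockwise gives 090° — the wind blows toward the east.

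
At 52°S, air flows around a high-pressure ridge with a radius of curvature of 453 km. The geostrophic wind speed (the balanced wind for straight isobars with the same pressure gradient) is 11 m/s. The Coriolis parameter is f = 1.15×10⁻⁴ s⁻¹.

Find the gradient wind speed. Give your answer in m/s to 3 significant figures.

15.8 m/s

Around a high, pressure-gradient force acts outward with centrifugal, so Coriolis balances both:
fV = (1/ρ)|∂P/∂n| + V²/R  →  V² − fR·V + fR·V_g = 0
With fR = 1.15×10⁻⁴ × 453×10³ m = 52.1 m/s:
V = [fR − √((fR)² − 4 fR V_g)]/2 = [52.1 − √(52.1² − 4×52.1×11)]/2 = 15.8 m/s
Supergeostrophic (V > V_g = 11 m/s), as expected around a high.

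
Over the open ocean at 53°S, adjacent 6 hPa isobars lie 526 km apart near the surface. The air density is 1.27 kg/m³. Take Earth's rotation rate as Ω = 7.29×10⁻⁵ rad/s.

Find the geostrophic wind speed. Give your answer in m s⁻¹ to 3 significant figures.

7.71 m s⁻¹

Coriolis parameter at 53°S:
f = 2Ω sin φ = 2 × 7.29×10⁻⁵ × sin 53° = 1.16×10⁻⁴ s⁻¹
Pressure gradient: |∂P/∂n| = 600 Pa / 526000 m = 1.14×10⁻³ Pa/m
Geostrophic balance (pressure-gradient force = Coriolis force):
V_g = (1/(fρ)) |∂P/∂n| = 1.14×10⁻³ / (1.16×10⁻⁴ × 1.27) = 7.71 m/s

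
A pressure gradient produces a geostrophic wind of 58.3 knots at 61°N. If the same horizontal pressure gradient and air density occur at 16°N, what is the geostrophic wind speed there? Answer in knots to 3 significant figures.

185 knots

With the same pressure gradient and density, V_g ∝ 1/f ∝ 1/sin φ.
V₂ = V₁ · sin φ₁ / sin φ₂ = 58.3 × sin 61° / sin 16°
V₂ = 58.3 × 0.8746/0.2756 = 185 knots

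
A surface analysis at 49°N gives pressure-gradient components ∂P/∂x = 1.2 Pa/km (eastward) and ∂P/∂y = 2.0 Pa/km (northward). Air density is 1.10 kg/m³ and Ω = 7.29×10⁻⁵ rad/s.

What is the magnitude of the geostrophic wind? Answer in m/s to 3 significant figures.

Coriolis parameter at 49°N:
f = 2Ω sin φ = 2 × 7.29×10⁻⁵ × sin 49° = 1.10×10⁻⁴ s⁻¹
Component geostrophic relations (x east, y north):
u_g = −(1/(fρ)) ∂P/∂y,  v_g = (1/(fρ)) ∂P/∂x
u_g = −(2.0×10⁻³)/(1.10×10⁻⁴ × 1.10) = −16.5 m/s;  v_g = (1.2×10⁻³)/(1.10×10⁻⁴ × 1.10) = 9.91 m/s
|V_g| = √(u_g² + v_g²) = 19.3 m/s

19.3 m/s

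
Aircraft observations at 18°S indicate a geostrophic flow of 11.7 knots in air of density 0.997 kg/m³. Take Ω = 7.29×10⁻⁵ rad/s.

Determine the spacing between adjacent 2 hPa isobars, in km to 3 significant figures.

740 km

Coriolis parameter at 18°S:
f = 2Ω sin φ = 2 × 7.29×10⁻⁵ × sin 18° = 4.51×10⁻⁵ s⁻¹
Wind speed in SI: 11.7 knots = 6.02 m/s
Geostrophic balance rearranged: |∂P/∂n| = f ρ V_g
|∂P/∂n| = 4.51×10⁻⁵ × 0.997 × 6.02 = 2.70×10⁻⁴ Pa/m
Isobar spacing: Δn = ΔP/|∂P/∂n| = 200 Pa / 2.70×10⁻⁴ Pa/m = 739726 m ≈ 740 km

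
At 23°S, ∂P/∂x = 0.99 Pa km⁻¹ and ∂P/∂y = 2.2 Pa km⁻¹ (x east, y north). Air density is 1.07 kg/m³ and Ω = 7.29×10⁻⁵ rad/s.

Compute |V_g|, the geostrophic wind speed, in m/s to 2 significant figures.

Coriolis parameter at 23°S:
f = 2Ω sin φ = 2 × 7.29×10⁻⁵ × sin 23° = 5.70×10⁻⁵ s⁻¹
In the Southern Hemisphere f is negative: f = −5.70×10⁻⁵ s⁻¹.
Component geostrophic relations (x east, y north):
u_g = −(1/(fρ)) ∂P/∂y,  v_g = (1/(fρ)) ∂P/∂x
u_g = −(2.2×10⁻³)/(−5.70×10⁻⁵ × 1.07) = 36.1 m/s;  v_g = (0.99×10⁻³)/(−5.70×10⁻⁵ × 1.07) = −16.2 m/s
|V_g| = √(u_g² + v_g²) = 39.6 m/s

40 m/s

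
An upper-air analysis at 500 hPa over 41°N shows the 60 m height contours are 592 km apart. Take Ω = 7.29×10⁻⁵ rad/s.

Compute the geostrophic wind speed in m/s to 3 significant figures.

10.4 m/s

Coriolis parameter at 41°N:
f = 2Ω sin φ = 2 × 7.29×10⁻⁵ × sin 41° = 9.57×10⁻⁵ s⁻¹
Height gradient: |∂Z/∂n| = 60 m / 592000 m = 1.01×10⁻⁴
On a pressure surface, geostrophic balance gives V_g = (g/f)|∂Z/∂n|:
V_g = 9.81 × 1.01×10⁻⁴ / 9.57×10⁻⁵ = 10.4 m/s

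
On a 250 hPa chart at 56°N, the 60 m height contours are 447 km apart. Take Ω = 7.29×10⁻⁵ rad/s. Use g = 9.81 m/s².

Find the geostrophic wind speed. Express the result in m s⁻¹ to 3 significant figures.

Coriolis parameter at 56°N:
f = 2Ω sin φ = 2 × 7.29×10⁻⁵ × sin 56° = 1.21×10⁻⁴ s⁻¹
Height gradient: |∂Z/∂n| = 60 m / 447000 m = 1.34×10⁻⁴
On a pressure surface, geostrophic balance gives V_g = (g/f)|∂Z/∂n|:
V_g = 9.81 × 1.34×10⁻⁴ / 1.21×10⁻⁴ = 10.9 m/s

10.9 m s⁻¹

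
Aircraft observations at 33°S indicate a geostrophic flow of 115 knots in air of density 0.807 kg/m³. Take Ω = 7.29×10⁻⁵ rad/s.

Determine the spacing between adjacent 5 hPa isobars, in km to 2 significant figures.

Coriolis parameter at 33°S:
f = 2Ω sin φ = 2 × 7.29×10⁻⁵ × sin 33° = 7.94×10⁻⁵ s⁻¹
Wind speed in SI: 115 knots = 59.2 m/s
Geostrophic balance rearranged: |∂P/∂n| = f ρ V_g
|∂P/∂n| = 7.94×10⁻⁵ × 0.807 × 59.2 = 3.79×10⁻³ Pa/m
Isobar spacing: Δn = ΔP/|∂P/∂n| = 500 Pa / 3.79×10⁻³ Pa/m = 131885 m ≈ 130 km

130 km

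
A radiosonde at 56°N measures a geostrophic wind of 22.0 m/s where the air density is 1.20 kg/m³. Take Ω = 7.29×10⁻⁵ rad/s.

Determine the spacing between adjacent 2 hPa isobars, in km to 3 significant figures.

62.7 km

Coriolis parameter at 56°N:
f = 2Ω sin φ = 2 × 7.29×10⁻⁵ × sin 56° = 1.21×10⁻⁴ s⁻¹
Geostrophic balance rearranged: |∂P/∂n| = f ρ V_g
|∂P/∂n| = 1.21×10⁻⁴ × 1.20 × 22.0 = 3.19×10⁻³ Pa/m
Isobar spacing: Δn = ΔP/|∂P/∂n| = 200 Pa / 3.19×10⁻³ Pa/m = 62675 m ≈ 62.7 km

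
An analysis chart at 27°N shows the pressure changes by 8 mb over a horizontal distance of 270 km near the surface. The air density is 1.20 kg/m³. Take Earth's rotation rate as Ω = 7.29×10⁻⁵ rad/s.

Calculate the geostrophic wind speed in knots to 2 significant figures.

73 knots

Coriolis parameter at 27°N:
f = 2Ω sin φ = 2 × 7.29×10⁻⁵ × sin 27° = 6.62×10⁻⁵ s⁻¹
Pressure gradient: |∂P/∂n| = 800 Pa / 270000 m = 2.96×10⁻³ Pa/m
Geostrophic balance (pressure-gradient force = Coriolis force):
V_g = (1/(fρ)) |∂P/∂n| = 2.96×10⁻³ / (6.62×10⁻⁵ × 1.20) = 37.3 m/s
Converting: 37.3 m/s × 1.944 = 73 knots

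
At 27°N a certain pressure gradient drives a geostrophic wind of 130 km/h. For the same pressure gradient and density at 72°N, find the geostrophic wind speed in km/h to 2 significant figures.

62 km/h

With the same pressure gradient and density, V_g ∝ 1/f ∝ 1/sin φ.
V₂ = V₁ · sin φ₁ / sin φ₂ = 130 × sin 27° / sin 72°
V₂ = 130 × 0.4540/0.9511 = 62 km/h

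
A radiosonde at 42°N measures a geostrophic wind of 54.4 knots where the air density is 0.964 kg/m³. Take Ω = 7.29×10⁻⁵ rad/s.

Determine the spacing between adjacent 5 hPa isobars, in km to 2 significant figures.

190 km

Coriolis parameter at 42°N:
f = 2Ω sin φ = 2 × 7.29×10⁻⁵ × sin 42° = 9.76×10⁻⁵ s⁻¹
Wind speed in SI: 54.4 knots = 28.0 m/s
Geostrophic balance rearranged: |∂P/∂n| = f ρ V_g
|∂P/∂n| = 9.76×10⁻⁵ × 0.964 × 28.0 = 2.63×10⁻³ Pa/m
Isobar spacing: Δn = ΔP/|∂P/∂n| = 500 Pa / 2.63×10⁻³ Pa/m = 189971 m ≈ 190 km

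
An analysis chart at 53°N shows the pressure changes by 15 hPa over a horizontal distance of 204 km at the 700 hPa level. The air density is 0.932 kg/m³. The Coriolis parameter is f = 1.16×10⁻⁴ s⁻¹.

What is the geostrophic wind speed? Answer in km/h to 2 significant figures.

Pressure gradient: |∂P/∂n| = 1500 Pa / 204000 m = 7.35×10⁻³ Pa/m
Geostrophic balance (pressure-gradient force = Coriolis force):
V_g = (1/(fρ)) |∂P/∂n| = 7.35×10⁻³ / (1.16×10⁻⁴ × 0.932) = 68.0 m/s
Converting: 68.0 m/s × 3.6 = 240 km/h

240 km/h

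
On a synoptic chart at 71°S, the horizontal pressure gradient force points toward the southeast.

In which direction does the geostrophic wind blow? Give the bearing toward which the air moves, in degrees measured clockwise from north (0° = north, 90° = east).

The pressure-gradient force points toward the southeast (bearing 135°).
Geostrophic balance: in the Southern Hemisphere the Coriolis force deflects motion to the left, so the geostrophic wind blows 90° to the left of the pressure-gradient force (low pressure on the right).
Rotating 135° by 90° counterclockwise gives 045° — the wind blows toward the northeast.

045°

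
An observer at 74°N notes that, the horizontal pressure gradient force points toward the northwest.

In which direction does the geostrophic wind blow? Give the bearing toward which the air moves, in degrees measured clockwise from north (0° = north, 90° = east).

The pressure-gradient force points toward the northwest (bearing 315°).
Geostrophic balance: in the Northern Hemisphere the Coriolis force deflects motion to the right, so the geostrophic wind blows 90° to the right of the pressure-gradient force (low pressure on the left).
Rotating 315° by 90° clockwise gives 045° — the wind blows toward the northeast.

045°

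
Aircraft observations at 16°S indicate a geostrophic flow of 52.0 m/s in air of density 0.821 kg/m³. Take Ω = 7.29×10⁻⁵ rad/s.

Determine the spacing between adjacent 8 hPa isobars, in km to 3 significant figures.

Coriolis parameter at 16°S:
f = 2Ω sin φ = 2 × 7.29×10⁻⁵ × sin 16° = 4.02×10⁻⁵ s⁻¹
Geostrophic balance rearranged: |∂P/∂n| = f ρ V_g
|∂P/∂n| = 4.02×10⁻⁵ × 0.821 × 52.0 = 1.72×10⁻³ Pa/m
Isobar spacing: Δn = ΔP/|∂P/∂n| = 800 Pa / 1.72×10⁻³ Pa/m = 466281 m ≈ 466 km

466 km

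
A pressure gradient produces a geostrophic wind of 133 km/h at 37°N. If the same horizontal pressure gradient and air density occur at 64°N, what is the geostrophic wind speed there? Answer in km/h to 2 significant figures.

89 km/h

With the same pressure gradient and density, V_g ∝ 1/f ∝ 1/sin φ.
V₂ = V₁ · sin φ₁ / sin φ₂ = 133 × sin 37° / sin 64°
V₂ = 133 × 0.6018/0.8988 = 89 km/h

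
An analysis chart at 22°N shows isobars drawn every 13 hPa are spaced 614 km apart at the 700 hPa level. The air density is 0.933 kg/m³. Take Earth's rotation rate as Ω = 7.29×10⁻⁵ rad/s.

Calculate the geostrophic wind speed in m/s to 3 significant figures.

41.5 m/s

Coriolis parameter at 22°N:
f = 2Ω sin φ = 2 × 7.29×10⁻⁵ × sin 22° = 5.46×10⁻⁵ s⁻¹
Pressure gradient: |∂P/∂n| = 1300 Pa / 614000 m = 2.12×10⁻³ Pa/m
Geostrophic balance (pressure-gradient force = Coriolis force):
V_g = (1/(fρ)) |∂P/∂n| = 2.12×10⁻³ / (5.46×10⁻⁵ × 0.933) = 41.5 m/s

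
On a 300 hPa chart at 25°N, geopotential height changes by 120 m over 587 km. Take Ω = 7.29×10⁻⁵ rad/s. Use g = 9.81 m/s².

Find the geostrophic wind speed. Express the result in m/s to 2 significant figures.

33 m/s

Coriolis parameter at 25°N:
f = 2Ω sin φ = 2 × 7.29×10⁻⁵ × sin 25° = 6.16×10⁻⁵ s⁻¹
Height gradient: |∂Z/∂n| = 120 m / 587000 m = 2.04×10⁻⁴
On a pressure surface, geostrophic balance gives V_g = (g/f)|∂Z/∂n|:
V_g = 9.81 × 2.04×10⁻⁴ / 6.16×10⁻⁵ = 32.5 m/s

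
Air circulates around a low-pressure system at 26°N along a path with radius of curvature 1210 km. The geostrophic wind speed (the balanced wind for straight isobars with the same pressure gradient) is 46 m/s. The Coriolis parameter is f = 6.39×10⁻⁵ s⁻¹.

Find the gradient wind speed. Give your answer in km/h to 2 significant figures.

120 km/h

Around a low, centrifugal force acts outward with Coriolis, so pressure-gradient force balances both:
(1/ρ)|∂P/∂n| = fV + V²/R  →  V² + fR·V − fR·V_g = 0
With fR = 6.39×10⁻⁵ × 1210×10³ m = 77.3 m/s:
V = [−fR + √((fR)² + 4 fR V_g)]/2 = [−77.3 + √(77.3² + 4×77.3×46)]/2 = 32.4 m/s
Subgeostrophic (V < V_g = 46 m/s), as expected around a low.
Converting: 32.4 m/s × 3.6 = 120 km/h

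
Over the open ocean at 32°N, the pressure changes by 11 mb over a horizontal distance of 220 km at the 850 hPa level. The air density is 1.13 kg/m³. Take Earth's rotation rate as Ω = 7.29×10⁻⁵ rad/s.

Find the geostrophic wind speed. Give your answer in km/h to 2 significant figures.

Coriolis parameter at 32°N:
f = 2Ω sin φ = 2 × 7.29×10⁻⁵ × sin 32° = 7.73×10⁻⁵ s⁻¹
Pressure gradient: |∂P/∂n| = 1100 Pa / 220000 m = 5.00×10⁻³ Pa/m
Geostrophic balance (pressure-gradient force = Coriolis force):
V_g = (1/(fρ)) |∂P/∂n| = 5.00×10⁻³ / (7.73×10⁻⁵ × 1.13) = 57.3 m/s
Converting: 57.3 m/s × 3.6 = 210 km/h

210 km/h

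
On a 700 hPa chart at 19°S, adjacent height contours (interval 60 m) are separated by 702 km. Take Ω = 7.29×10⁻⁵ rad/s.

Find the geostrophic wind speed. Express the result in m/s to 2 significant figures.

18 m/s

Coriolis parameter at 19°S:
f = 2Ω sin φ = 2 × 7.29×10⁻⁵ × sin 19° = 4.75×10⁻⁵ s⁻¹
Height gradient: |∂Z/∂n| = 60 m / 702000 m = 8.55×10⁻⁵
On a pressure surface, geostrophic balance gives V_g = (g/f)|∂Z/∂n|:
V_g = 9.81 × 8.55×10⁻⁵ / 4.75×10⁻⁵ = 17.7 m/s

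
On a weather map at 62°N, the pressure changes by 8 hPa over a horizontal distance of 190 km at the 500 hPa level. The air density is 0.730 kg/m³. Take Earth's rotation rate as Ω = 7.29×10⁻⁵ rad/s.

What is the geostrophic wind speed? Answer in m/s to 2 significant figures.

45 m/s

Coriolis parameter at 62°N:
f = 2Ω sin φ = 2 × 7.29×10⁻⁵ × sin 62° = 1.29×10⁻⁴ s⁻¹
Pressure gradient: |∂P/∂n| = 800 Pa / 190000 m = 4.21×10⁻³ Pa/m
Geostrophic balance (pressure-gradient force = Coriolis force):
V_g = (1/(fρ)) |∂P/∂n| = 4.21×10⁻³ / (1.29×10⁻⁴ × 0.730) = 44.8 m/s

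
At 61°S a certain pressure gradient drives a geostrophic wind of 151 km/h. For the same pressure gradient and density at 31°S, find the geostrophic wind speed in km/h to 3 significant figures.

256 km/h

With the same pressure gradient and density, V_g ∝ 1/f ∝ 1/sin φ.
V₂ = V₁ · sin φ₁ / sin φ₂ = 151 × sin 61° / sin 31°
V₂ = 151 × 0.8746/0.5150 = 256 km/h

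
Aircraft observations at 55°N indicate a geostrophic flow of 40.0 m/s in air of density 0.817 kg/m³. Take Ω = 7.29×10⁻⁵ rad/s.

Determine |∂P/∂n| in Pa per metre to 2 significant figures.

3.9×10⁻³ Pa/m

Coriolis parameter at 55°N:
f = 2Ω sin φ = 2 × 7.29×10⁻⁵ × sin 55° = 1.19×10⁻⁴ s⁻¹
Geostrophic balance rearranged: |∂P/∂n| = f ρ V_g
|∂P/∂n| = 1.19×10⁻⁴ × 0.817 × 40.0 = 3.90×10⁻³ Pa/m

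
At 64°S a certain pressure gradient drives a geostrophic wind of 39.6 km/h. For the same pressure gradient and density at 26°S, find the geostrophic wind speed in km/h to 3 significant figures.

81.2 km/h

With the same pressure gradient and density, V_g ∝ 1/f ∝ 1/sin φ.
V₂ = V₁ · sin φ₁ / sin φ₂ = 39.6 × sin 64° / sin 26°
V₂ = 39.6 × 0.8988/0.4384 = 81.2 km/h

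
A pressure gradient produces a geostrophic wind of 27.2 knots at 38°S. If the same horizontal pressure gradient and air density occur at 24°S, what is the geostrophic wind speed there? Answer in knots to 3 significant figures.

With the same pressure gradient and density, V_g ∝ 1/f ∝ 1/sin φ.
V₂ = V₁ · sin φ₁ / sin φ₂ = 27.2 × sin 38° / sin 24°
V₂ = 27.2 × 0.6157/0.4067 = 41.2 knots

41.2 knots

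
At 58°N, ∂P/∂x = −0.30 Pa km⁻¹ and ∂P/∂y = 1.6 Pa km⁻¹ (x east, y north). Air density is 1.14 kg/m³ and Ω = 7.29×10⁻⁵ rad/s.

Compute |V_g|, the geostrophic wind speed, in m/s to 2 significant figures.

Coriolis parameter at 58°N:
f = 2Ω sin φ = 2 × 7.29×10⁻⁵ × sin 58° = 1.24×10⁻⁴ s⁻¹
Component geostrophic relations (x east, y north):
u_g = −(1/(fρ)) ∂P/∂y,  v_g = (1/(fρ)) ∂P/∂x
u_g = −(1.6×10⁻³)/(1.24×10⁻⁴ × 1.14) = −11.4 m/s;  v_g = (−0.30×10⁻³)/(1.24×10⁻⁴ × 1.14) = −2.13 m/s
|V_g| = √(u_g² + v_g²) = 11.5 m/s

12 m/s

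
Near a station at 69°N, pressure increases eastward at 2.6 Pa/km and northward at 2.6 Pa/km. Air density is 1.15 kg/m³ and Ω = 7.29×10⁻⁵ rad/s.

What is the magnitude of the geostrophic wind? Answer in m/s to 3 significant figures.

Coriolis parameter at 69°N:
f = 2Ω sin φ = 2 × 7.29×10⁻⁵ × sin 69° = 1.36×10⁻⁴ s⁻¹
Component geostrophic relations (x east, y north):
u_g = −(1/(fρ)) ∂P/∂y,  v_g = (1/(fρ)) ∂P/∂x
u_g = −(2.6×10⁻³)/(1.36×10⁻⁴ × 1.15) = −16.6 m/s;  v_g = (2.6×10⁻³)/(1.36×10⁻⁴ × 1.15) = 16.6 m/s
|V_g| = √(u_g² + v_g²) = 23.5 m/s

23.5 m/s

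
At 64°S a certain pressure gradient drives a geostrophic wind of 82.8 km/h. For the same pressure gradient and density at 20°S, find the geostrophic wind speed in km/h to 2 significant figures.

220 km/h

With the same pressure gradient and density, V_g ∝ 1/f ∝ 1/sin φ.
V₂ = V₁ · sin φ₁ / sin φ₂ = 82.8 × sin 64° / sin 20°
V₂ = 82.8 × 0.8988/0.3420 = 220 km/h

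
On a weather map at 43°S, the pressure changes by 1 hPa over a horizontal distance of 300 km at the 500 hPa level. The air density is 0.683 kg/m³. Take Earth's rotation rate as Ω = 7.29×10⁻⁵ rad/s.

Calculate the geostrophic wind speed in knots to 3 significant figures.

9.54 knots

Coriolis parameter at 43°S:
f = 2Ω sin φ = 2 × 7.29×10⁻⁵ × sin 43° = 9.94×10⁻⁵ s⁻¹
Pressure gradient: |∂P/∂n| = 100 Pa / 300000 m = 3.33×10⁻⁴ Pa/m
Geostrophic balance (pressure-gradient force = Coriolis force):
V_g = (1/(fρ)) |∂P/∂n| = 3.33×10⁻⁴ / (9.94×10⁻⁵ × 0.683) = 4.91 m/s
Converting: 4.91 m/s × 1.944 = 9.54 knots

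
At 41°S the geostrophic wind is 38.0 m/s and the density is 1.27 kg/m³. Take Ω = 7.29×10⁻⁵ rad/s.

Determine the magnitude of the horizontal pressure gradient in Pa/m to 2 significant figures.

4.6×10⁻³ Pa/m

Coriolis parameter at 41°S:
f = 2Ω sin φ = 2 × 7.29×10⁻⁵ × sin 41° = 9.57×10⁻⁵ s⁻¹
Geostrophic balance rearranged: |∂P/∂n| = f ρ V_g
|∂P/∂n| = 9.57×10⁻⁵ × 1.27 × 38.0 = 4.62×10⁻³ Pa/m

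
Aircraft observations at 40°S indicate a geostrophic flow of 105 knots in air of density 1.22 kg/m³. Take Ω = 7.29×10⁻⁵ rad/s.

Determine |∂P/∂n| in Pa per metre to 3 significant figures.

6.18×10⁻³ Pa/m

Coriolis parameter at 40°S:
f = 2Ω sin φ = 2 × 7.29×10⁻⁵ × sin 40° = 9.37×10⁻⁵ s⁻¹
Wind speed in SI: 105 knots = 54.0 m/s
Geostrophic balance rearranged: |∂P/∂n| = f ρ V_g
|∂P/∂n| = 9.37×10⁻⁵ × 1.22 × 54.0 = 6.18×10⁻³ Pa/m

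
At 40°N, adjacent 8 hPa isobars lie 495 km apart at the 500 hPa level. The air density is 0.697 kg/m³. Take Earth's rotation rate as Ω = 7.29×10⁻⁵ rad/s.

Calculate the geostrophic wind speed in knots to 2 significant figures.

48 knots

Coriolis parameter at 40°N:
f = 2Ω sin φ = 2 × 7.29×10⁻⁵ × sin 40° = 9.37×10⁻⁵ s⁻¹
Pressure gradient: |∂P/∂n| = 800 Pa / 495000 m = 1.62×10⁻³ Pa/m
Geostrophic balance (pressure-gradient force = Coriolis force):
V_g = (1/(fρ)) |∂P/∂n| = 1.62×10⁻³ / (9.37×10⁻⁵ × 0.697) = 24.7 m/s
Converting: 24.7 m/s × 1.944 = 48 knots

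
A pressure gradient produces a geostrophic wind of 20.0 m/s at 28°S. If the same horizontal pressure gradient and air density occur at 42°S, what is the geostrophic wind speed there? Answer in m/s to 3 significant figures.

14.0 m/s

With the same pressure gradient and density, V_g ∝ 1/f ∝ 1/sin φ.
V₂ = V₁ · sin φ₁ / sin φ₂ = 20.0 × sin 28° / sin 42°
V₂ = 20.0 × 0.4695/0.6691 = 14.0 m/s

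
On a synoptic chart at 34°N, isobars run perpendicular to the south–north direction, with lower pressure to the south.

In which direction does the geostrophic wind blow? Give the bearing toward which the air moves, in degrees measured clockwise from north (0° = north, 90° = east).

The pressure-gradient force points toward the south (bearing 180°).
Geostrophic balance: in the Northern Hemisphere the Coriolis force deflects motion to the right, so the geostrophic wind blows 90° to the right of the pressure-gradient force (low pressure on the left).
Rotating 180° by 90° clockwise gives 270° — the wind blows toward the west.

270°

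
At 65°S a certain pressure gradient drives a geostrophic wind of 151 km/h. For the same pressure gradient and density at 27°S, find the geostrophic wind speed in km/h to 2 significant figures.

With the same pressure gradient and density, V_g ∝ 1/f ∝ 1/sin φ.
V₂ = V₁ · sin φ₁ / sin φ₂ = 151 × sin 65° / sin 27°
V₂ = 151 × 0.9063/0.4540 = 300 km/h

300 km/h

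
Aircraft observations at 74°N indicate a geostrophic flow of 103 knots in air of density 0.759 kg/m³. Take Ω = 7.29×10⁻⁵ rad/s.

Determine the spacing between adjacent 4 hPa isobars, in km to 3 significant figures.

Coriolis parameter at 74°N:
f = 2Ω sin φ = 2 × 7.29×10⁻⁵ × sin 74° = 1.40×10⁻⁴ s⁻¹
Wind speed in SI: 103 knots = 53.0 m/s
Geostrophic balance rearranged: |∂P/∂n| = f ρ V_g
|∂P/∂n| = 1.40×10⁻⁴ × 0.759 × 53.0 = 5.64×10⁻³ Pa/m
Isobar spacing: Δn = ΔP/|∂P/∂n| = 400 Pa / 5.64×10⁻³ Pa/m = 70965 m ≈ 71.0 km

71.0 km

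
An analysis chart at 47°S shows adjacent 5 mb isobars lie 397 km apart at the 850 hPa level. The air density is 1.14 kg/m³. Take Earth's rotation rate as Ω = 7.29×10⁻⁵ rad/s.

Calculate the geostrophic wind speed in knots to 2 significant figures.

20 knots

Coriolis parameter at 47°S:
f = 2Ω sin φ = 2 × 7.29×10⁻⁵ × sin 47° = 1.07×10⁻⁴ s⁻¹
Pressure gradient: |∂P/∂n| = 500 Pa / 397000 m = 1.26×10⁻³ Pa/m
Geostrophic balance (pressure-gradient force = Coriolis force):
V_g = (1/(fρ)) |∂P/∂n| = 1.26×10⁻³ / (1.07×10⁻⁴ × 1.14) = 10.4 m/s
Converting: 10.4 m/s × 1.944 = 20 knots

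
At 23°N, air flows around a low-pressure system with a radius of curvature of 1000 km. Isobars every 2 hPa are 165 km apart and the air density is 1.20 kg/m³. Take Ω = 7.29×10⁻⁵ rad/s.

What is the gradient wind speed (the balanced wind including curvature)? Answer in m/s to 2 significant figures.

14 m/s

Coriolis parameter at 23°N:
f = 2Ω sin φ = 2 × 7.29×10⁻⁵ × sin 23° = 5.70×10⁻⁵ s⁻¹
Pressure gradient: |∂P/∂n| = 200 Pa / 165000 m = 1.21×10⁻³ Pa/m
Geostrophic speed: V_g = |∂P/∂n|/(fρ) = 1.21×10⁻³/(5.70×10⁻⁵ × 1.20) = 17.7 m/s
Around a low, centrifugal force acts outward with Coriolis, so pressure-gradient force balances both:
(1/ρ)|∂P/∂n| = fV + V²/R  →  V² + fR·V − fR·V_g = 0
With fR = 5.70×10⁻⁵ × 1000×10³ m = 57.0 m/s:
V = [−fR + √((fR)² + 4 fR V_g)]/2 = [−57.0 + √(57.0² + 4×57.0×17.7)]/2 = 14.2 m/s
Subgeostrophic (V < V_g = 17.7 m/s), as expected around a low.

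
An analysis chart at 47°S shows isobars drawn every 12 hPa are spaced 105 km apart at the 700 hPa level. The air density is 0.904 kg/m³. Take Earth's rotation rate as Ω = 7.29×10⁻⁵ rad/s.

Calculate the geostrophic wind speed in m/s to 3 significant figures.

119 m/s

Coriolis parameter at 47°S:
f = 2Ω sin φ = 2 × 7.29×10⁻⁵ × sin 47° = 1.07×10⁻⁴ s⁻¹
Pressure gradient: |∂P/∂n| = 1200 Pa / 105000 m = 1.14×10⁻² Pa/m
Geostrophic balance (pressure-gradient force = Coriolis force):
V_g = (1/(fρ)) |∂P/∂n| = 1.14×10⁻² / (1.07×10⁻⁴ × 0.904) = 119 m/s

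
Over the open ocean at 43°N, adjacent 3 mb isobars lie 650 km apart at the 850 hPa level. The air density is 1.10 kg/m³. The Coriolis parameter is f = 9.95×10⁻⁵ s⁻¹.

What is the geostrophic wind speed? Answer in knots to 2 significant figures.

8.2 knots

Pressure gradient: |∂P/∂n| = 300 Pa / 650000 m = 4.62×10⁻⁴ Pa/m
Geostrophic balance (pressure-gradient force = Coriolis force):
V_g = (1/(fρ)) |∂P/∂n| = 4.62×10⁻⁴ / (9.95×10⁻⁵ × 1.10) = 4.22 m/s
Converting: 4.22 m/s × 1.944 = 8.2 knots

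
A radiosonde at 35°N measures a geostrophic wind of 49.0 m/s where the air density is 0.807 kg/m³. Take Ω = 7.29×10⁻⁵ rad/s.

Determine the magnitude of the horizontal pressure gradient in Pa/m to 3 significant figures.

Coriolis parameter at 35°N:
f = 2Ω sin φ = 2 × 7.29×10⁻⁵ × sin 35° = 8.36×10⁻⁵ s⁻¹
Geostrophic balance rearranged: |∂P/∂n| = f ρ V_g
|∂P/∂n| = 8.36×10⁻⁵ × 0.807 × 49.0 = 3.31×10⁻³ Pa/m

3.31×10⁻³ Pa/m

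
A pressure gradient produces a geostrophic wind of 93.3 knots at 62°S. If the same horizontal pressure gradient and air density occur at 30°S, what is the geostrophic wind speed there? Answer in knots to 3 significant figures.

165 knots

With the same pressure gradient and density, V_g ∝ 1/f ∝ 1/sin φ.
V₂ = V₁ · sin φ₁ / sin φ₂ = 93.3 × sin 62° / sin 30°
V₂ = 93.3 × 0.8829/0.5000 = 165 knots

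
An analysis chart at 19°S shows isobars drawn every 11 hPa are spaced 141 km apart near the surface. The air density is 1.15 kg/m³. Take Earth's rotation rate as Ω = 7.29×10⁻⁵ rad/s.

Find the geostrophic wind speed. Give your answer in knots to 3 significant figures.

Coriolis parameter at 19°S:
f = 2Ω sin φ = 2 × 7.29×10⁻⁵ × sin 19° = 4.75×10⁻⁵ s⁻¹
Pressure gradient: |∂P/∂n| = 1100 Pa / 141000 m = 7.80×10⁻³ Pa/m
Geostrophic balance (pressure-gradient force = Coriolis force):
V_g = (1/(fρ)) |∂P/∂n| = 7.80×10⁻³ / (4.75×10⁻⁵ × 1.15) = 143 m/s
Converting: 143 m/s × 1.944 = 278 knots

278 knots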